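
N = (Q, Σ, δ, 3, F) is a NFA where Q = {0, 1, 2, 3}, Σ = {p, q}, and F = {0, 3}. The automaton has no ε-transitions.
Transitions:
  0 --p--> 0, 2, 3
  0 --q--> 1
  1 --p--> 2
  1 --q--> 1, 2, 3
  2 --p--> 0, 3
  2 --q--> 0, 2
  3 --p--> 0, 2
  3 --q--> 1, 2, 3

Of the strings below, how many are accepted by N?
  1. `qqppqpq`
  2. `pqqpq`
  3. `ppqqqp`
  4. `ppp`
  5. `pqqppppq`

5

`qqppqpq`: accepted
`pqqpq`: accepted
`ppqqqp`: accepted
`ppp`: accepted
`pqqppppq`: accepted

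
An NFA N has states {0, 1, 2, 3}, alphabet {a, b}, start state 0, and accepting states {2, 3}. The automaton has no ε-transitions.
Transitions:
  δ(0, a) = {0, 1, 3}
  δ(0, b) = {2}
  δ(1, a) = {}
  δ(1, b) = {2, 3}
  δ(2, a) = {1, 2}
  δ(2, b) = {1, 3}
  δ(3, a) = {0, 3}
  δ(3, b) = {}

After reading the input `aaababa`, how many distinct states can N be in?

4

Start: {0}
read a: {0, 1, 3}
read a: {0, 1, 3}
read a: {0, 1, 3}
read b: {2, 3}
read a: {0, 1, 2, 3}
read b: {1, 2, 3}
read a: {0, 1, 2, 3}
Final reachable set {0, 1, 2, 3} has 4 states.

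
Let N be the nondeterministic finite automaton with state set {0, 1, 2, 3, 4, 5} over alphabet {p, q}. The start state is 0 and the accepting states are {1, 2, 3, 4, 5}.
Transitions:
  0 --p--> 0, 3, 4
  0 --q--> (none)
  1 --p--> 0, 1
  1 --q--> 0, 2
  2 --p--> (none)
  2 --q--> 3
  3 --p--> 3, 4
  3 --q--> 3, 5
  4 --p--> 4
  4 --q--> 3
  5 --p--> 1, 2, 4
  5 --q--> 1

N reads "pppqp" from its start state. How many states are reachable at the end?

Start: {0}
read p: {0, 3, 4}
read p: {0, 3, 4}
read p: {0, 3, 4}
read q: {3, 5}
read p: {1, 2, 3, 4}
Final reachable set {1, 2, 3, 4} has 4 states.

4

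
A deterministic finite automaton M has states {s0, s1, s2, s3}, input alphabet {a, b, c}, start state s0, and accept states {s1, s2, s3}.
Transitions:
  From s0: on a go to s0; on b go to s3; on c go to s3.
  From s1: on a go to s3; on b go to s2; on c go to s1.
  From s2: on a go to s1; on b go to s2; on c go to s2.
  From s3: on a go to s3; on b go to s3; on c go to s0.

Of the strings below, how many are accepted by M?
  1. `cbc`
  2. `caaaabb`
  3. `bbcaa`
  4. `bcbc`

1

`cbc`: rejected
`caaaabb`: accepted
`bbcaa`: rejected
`bcbc`: rejected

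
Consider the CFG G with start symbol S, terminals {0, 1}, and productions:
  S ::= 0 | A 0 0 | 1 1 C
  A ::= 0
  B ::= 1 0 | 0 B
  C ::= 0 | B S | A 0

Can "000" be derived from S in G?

S ⇒ A00 ⇒ 000

yes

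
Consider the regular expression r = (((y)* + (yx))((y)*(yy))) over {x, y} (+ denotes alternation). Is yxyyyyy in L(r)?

Split as yx·yyyyy: ((y)*+(yx)) matches yx and ((y)*(yy)) matches yyyyy.

yes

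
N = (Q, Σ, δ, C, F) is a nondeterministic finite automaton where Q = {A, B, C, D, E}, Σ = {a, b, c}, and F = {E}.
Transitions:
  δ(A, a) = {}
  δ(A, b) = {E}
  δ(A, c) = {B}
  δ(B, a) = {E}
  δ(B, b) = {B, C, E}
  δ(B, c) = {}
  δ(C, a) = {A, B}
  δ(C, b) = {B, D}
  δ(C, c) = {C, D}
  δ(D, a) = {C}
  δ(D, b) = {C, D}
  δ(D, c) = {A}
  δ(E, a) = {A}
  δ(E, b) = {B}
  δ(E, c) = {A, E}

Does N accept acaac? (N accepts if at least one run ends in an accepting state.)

Start: {C}
read a: {A, B}
read c: {B}
read a: {E}
read a: {A}
read c: {B}
Reachable ∩ accepting = {} — empty.

rejected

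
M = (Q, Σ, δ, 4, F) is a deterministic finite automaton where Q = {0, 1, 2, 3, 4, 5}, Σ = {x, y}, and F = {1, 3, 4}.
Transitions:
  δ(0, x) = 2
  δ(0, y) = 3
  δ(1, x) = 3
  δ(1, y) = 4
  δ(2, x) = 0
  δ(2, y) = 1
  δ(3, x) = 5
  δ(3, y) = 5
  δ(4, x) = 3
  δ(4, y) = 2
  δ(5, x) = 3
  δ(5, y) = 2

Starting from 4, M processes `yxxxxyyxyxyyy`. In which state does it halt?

1

4 --y--> 2
2 --x--> 0
0 --x--> 2
2 --x--> 0
0 --x--> 2
2 --y--> 1
1 --y--> 4
4 --x--> 3
3 --y--> 5
5 --x--> 3
3 --y--> 5
5 --y--> 2
2 --y--> 1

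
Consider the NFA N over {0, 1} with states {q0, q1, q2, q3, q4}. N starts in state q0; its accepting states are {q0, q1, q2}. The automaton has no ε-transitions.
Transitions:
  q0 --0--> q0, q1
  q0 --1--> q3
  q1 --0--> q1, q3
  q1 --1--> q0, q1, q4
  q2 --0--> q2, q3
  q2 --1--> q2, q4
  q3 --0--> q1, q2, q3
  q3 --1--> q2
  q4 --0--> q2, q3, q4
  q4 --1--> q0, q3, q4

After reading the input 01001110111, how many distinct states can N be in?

5

Start: {q0}
read 0: {q0, q1}
read 1: {q0, q1, q3, q4}
read 0: {q0, q1, q2, q3, q4}
read 0: {q0, q1, q2, q3, q4}
read 1: {q0, q1, q2, q3, q4}
read 1: {q0, q1, q2, q3, q4}
read 1: {q0, q1, q2, q3, q4}
read 0: {q0, q1, q2, q3, q4}
read 1: {q0, q1, q2, q3, q4}
read 1: {q0, q1, q2, q3, q4}
read 1: {q0, q1, q2, q3, q4}
Final reachable set {q0, q1, q2, q3, q4} has 5 states.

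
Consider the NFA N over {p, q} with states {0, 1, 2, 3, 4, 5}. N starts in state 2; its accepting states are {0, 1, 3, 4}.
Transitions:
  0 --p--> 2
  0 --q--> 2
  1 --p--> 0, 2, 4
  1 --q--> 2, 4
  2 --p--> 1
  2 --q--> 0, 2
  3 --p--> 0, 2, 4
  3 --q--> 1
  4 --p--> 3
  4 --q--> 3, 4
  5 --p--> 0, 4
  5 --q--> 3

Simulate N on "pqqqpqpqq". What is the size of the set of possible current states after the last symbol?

Start: {2}
read p: {1}
read q: {2, 4}
read q: {0, 2, 3, 4}
read q: {0, 1, 2, 3, 4}
read p: {0, 1, 2, 3, 4}
read q: {0, 1, 2, 3, 4}
read p: {0, 1, 2, 3, 4}
read q: {0, 1, 2, 3, 4}
read q: {0, 1, 2, 3, 4}
Final reachable set {0, 1, 2, 3, 4} has 5 states.

5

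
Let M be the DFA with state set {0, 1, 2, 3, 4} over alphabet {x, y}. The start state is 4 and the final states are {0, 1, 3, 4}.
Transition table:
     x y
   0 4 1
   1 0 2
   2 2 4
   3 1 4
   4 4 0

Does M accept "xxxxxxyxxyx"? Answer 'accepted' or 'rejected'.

4 --x--> 4
4 --x--> 4
4 --x--> 4
4 --x--> 4
4 --x--> 4
4 --x--> 4
4 --y--> 0
0 --x--> 4
4 --x--> 4
4 --y--> 0
0 --x--> 4
End in state 4, which is an accepting state.

accepted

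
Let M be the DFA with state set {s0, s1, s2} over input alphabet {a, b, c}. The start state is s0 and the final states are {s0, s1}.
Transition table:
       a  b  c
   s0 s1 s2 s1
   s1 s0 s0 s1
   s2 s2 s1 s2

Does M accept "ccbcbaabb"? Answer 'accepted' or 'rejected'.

s0 --c--> s1
s1 --c--> s1
s1 --b--> s0
s0 --c--> s1
s1 --b--> s0
s0 --a--> s1
s1 --a--> s0
s0 --b--> s2
s2 --b--> s1
End in state s1, which is an accepting state.

accepted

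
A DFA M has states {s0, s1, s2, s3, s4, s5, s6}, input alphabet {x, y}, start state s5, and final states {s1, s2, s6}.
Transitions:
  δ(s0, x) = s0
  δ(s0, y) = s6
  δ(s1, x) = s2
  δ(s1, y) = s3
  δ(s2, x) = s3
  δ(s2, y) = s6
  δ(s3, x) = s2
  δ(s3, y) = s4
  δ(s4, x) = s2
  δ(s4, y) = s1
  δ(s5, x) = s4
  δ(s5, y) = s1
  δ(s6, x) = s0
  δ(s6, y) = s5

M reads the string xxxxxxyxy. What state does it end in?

s5 --x--> s4
s4 --x--> s2
s2 --x--> s3
s3 --x--> s2
s2 --x--> s3
s3 --x--> s2
s2 --y--> s6
s6 --x--> s0
s0 --y--> s6

s6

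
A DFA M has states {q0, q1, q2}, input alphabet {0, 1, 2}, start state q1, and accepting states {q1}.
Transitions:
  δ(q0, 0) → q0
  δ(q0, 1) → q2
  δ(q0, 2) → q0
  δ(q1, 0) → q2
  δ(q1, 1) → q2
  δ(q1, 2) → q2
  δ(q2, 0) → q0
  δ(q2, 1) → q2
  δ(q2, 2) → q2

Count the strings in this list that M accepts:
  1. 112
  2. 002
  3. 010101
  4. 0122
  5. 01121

0

112: rejected
002: rejected
010101: rejected
0122: rejected
01121: rejected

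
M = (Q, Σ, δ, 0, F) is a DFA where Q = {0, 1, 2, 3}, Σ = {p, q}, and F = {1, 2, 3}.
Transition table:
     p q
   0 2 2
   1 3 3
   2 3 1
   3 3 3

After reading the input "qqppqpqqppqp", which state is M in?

0 --q--> 2
2 --q--> 1
1 --p--> 3
3 --p--> 3
3 --q--> 3
3 --p--> 3
3 --q--> 3
3 --q--> 3
3 --p--> 3
3 --p--> 3
3 --q--> 3
3 --p--> 3

3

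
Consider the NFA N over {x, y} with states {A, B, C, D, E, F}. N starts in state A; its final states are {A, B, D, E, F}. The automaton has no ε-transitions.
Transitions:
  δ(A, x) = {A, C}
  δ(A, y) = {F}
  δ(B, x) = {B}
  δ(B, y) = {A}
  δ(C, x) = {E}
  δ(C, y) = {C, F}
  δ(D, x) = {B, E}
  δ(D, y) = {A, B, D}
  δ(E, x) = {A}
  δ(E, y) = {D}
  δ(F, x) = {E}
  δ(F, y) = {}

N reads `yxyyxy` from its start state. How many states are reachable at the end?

Start: {A}
read y: {F}
read x: {E}
read y: {D}
read y: {A, B, D}
read x: {A, B, C, E}
read y: {A, C, D, F}
Final reachable set {A, C, D, F} has 4 states.

4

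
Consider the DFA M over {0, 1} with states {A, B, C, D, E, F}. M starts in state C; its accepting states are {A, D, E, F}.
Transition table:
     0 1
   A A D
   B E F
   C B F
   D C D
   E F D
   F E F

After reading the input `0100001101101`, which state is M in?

C --0--> B
B --1--> F
F --0--> E
E --0--> F
F --0--> E
E --0--> F
F --1--> F
F --1--> F
F --0--> E
E --1--> D
D --1--> D
D --0--> C
C --1--> F

F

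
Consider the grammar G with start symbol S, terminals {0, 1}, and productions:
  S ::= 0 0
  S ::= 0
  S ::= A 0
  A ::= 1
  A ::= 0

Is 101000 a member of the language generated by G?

no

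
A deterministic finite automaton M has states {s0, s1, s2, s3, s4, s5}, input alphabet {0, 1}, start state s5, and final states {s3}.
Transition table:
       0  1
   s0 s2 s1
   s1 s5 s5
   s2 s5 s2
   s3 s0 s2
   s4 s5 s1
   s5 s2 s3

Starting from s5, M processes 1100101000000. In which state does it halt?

s5 --1--> s3
s3 --1--> s2
s2 --0--> s5
s5 --0--> s2
s2 --1--> s2
s2 --0--> s5
s5 --1--> s3
s3 --0--> s0
s0 --0--> s2
s2 --0--> s5
s5 --0--> s2
s2 --0--> s5
s5 --0--> s2

s2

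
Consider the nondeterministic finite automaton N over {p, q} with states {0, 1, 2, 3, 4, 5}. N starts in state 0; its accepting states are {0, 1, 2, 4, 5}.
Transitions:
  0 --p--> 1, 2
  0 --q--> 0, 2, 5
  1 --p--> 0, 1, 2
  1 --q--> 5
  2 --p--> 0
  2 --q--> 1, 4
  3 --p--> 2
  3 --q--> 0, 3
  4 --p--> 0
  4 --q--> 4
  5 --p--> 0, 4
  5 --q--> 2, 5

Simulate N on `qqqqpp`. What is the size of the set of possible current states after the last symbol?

Start: {0}
read q: {0, 2, 5}
read q: {0, 1, 2, 4, 5}
read q: {0, 1, 2, 4, 5}
read q: {0, 1, 2, 4, 5}
read p: {0, 1, 2, 4}
read p: {0, 1, 2}
Final reachable set {0, 1, 2} has 3 states.

3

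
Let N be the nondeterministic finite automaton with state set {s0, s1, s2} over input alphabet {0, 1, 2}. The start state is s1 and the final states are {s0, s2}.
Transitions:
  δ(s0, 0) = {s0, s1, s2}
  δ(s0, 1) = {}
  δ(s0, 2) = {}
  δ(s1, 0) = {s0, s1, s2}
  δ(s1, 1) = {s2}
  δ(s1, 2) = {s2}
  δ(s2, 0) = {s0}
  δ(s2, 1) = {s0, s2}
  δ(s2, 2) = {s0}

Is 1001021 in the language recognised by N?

Start: {s1}
read 1: {s2}
read 0: {s0}
read 0: {s0, s1, s2}
read 1: {s0, s2}
read 0: {s0, s1, s2}
read 2: {s0, s2}
read 1: {s0, s2}
Reachable ∩ accepting = {s0, s2} — nonempty.

accepted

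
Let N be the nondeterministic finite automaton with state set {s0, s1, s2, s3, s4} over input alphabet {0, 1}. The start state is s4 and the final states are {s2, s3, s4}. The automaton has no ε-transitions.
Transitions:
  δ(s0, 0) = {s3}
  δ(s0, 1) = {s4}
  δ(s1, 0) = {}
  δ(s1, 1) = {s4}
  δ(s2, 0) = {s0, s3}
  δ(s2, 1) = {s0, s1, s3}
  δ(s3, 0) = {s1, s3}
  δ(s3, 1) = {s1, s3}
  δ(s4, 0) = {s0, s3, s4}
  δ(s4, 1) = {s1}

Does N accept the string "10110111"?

rejected

Start: {s4}
read 1: {s1}
read 0: {}
The reachable set is empty and stays empty for the remaining 6 symbols.
Reachable ∩ accepting = {} — empty.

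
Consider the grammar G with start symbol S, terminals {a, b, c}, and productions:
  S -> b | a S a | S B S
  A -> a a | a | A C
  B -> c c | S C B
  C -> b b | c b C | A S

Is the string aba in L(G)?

S ⇒ aSa ⇒ aba

yes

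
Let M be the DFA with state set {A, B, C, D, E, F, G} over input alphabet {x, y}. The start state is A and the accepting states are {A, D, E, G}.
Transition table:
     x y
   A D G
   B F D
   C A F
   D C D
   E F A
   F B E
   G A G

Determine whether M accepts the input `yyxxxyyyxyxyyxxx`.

A --y--> G
G --y--> G
G --x--> A
A --x--> D
D --x--> C
C --y--> F
F --y--> E
E --y--> A
A --x--> D
D --y--> D
D --x--> C
C --y--> F
F --y--> E
E --x--> F
F --x--> B
B --x--> F
End in state F, which is not an accepting state.

rejected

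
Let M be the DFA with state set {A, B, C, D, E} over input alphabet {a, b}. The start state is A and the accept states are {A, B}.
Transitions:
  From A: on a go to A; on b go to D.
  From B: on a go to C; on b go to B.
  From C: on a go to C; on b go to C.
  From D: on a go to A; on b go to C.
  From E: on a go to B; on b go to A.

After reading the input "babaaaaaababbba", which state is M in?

A --b--> D
D --a--> A
A --b--> D
D --a--> A
A --a--> A
A --a--> A
A --a--> A
A --a--> A
A --a--> A
A --b--> D
D --a--> A
A --b--> D
D --b--> C
C --b--> C
C --a--> C

C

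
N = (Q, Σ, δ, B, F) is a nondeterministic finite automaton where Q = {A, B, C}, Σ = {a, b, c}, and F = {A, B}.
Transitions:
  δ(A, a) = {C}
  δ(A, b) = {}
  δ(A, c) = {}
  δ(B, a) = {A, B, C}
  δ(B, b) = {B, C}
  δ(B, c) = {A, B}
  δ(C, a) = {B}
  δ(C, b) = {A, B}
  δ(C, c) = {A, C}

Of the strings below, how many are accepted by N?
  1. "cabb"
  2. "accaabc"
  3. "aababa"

3

"cabb": accepted
"accaabc": accepted
"aababa": accepted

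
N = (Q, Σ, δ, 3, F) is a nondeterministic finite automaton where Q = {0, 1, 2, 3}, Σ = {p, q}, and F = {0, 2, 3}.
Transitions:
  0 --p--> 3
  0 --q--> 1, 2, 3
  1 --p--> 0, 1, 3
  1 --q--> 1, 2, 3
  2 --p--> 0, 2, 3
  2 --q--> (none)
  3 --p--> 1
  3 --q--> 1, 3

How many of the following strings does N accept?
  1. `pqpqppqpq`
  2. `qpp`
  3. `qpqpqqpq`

3

`pqpqppqpq`: accepted
`qpp`: accepted
`qpqpqqpq`: accepted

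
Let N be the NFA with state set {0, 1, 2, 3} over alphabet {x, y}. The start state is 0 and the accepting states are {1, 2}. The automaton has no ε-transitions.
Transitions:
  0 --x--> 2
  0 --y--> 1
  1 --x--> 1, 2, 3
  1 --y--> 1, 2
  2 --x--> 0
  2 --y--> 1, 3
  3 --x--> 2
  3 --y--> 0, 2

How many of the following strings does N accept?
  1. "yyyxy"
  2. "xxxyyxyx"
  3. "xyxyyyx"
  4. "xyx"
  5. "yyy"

"yyyxy": accepted
"xxxyyxyx": accepted
"xyxyyyx": accepted
"xyx": accepted
"yyy": accepted

5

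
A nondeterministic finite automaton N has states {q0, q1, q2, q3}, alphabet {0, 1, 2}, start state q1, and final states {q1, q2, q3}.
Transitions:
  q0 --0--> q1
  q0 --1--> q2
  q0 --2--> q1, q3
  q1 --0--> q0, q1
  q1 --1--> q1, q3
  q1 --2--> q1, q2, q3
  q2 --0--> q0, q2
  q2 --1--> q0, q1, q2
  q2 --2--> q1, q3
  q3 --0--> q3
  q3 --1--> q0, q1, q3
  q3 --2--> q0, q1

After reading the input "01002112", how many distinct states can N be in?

Start: {q1}
read 0: {q0, q1}
read 1: {q1, q2, q3}
read 0: {q0, q1, q2, q3}
read 0: {q0, q1, q2, q3}
read 2: {q0, q1, q2, q3}
read 1: {q0, q1, q2, q3}
read 1: {q0, q1, q2, q3}
read 2: {q0, q1, q2, q3}
Final reachable set {q0, q1, q2, q3} has 4 states.

4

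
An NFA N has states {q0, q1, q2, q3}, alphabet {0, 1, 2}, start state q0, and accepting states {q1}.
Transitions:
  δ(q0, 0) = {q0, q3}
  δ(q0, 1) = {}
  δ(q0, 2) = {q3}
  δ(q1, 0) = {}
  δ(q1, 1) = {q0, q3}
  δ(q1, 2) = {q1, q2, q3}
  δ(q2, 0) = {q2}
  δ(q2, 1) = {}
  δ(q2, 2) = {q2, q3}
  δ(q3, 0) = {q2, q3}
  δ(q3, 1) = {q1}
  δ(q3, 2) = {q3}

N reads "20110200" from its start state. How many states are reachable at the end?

Start: {q0}
read 2: {q3}
read 0: {q2, q3}
read 1: {q1}
read 1: {q0, q3}
read 0: {q0, q2, q3}
read 2: {q2, q3}
read 0: {q2, q3}
read 0: {q2, q3}
Final reachable set {q2, q3} has 2 states.

2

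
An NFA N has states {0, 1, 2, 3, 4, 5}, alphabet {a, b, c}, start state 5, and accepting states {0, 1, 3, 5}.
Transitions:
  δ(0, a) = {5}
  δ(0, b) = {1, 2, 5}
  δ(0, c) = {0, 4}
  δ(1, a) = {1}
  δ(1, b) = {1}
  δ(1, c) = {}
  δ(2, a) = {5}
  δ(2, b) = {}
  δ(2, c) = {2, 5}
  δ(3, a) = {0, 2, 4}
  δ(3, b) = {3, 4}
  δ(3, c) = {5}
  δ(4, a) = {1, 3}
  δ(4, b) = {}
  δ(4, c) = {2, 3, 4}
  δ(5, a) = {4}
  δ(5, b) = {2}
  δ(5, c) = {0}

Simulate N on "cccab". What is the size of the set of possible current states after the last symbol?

5

Start: {5}
read c: {0}
read c: {0, 4}
read c: {0, 2, 3, 4}
read a: {0, 1, 2, 3, 4, 5}
read b: {1, 2, 3, 4, 5}
Final reachable set {1, 2, 3, 4, 5} has 5 states.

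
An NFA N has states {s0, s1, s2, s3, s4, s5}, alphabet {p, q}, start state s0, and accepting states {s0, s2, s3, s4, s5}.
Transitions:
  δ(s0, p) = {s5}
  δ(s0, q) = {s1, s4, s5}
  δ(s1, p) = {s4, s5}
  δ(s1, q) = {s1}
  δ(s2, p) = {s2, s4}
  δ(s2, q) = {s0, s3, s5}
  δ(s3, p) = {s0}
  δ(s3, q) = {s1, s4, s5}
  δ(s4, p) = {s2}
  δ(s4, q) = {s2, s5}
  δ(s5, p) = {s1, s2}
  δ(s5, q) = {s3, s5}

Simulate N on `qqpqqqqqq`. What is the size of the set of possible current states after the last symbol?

6

Start: {s0}
read q: {s1, s4, s5}
read q: {s1, s2, s3, s5}
read p: {s0, s1, s2, s4, s5}
read q: {s0, s1, s2, s3, s4, s5}
read q: {s0, s1, s2, s3, s4, s5}
read q: {s0, s1, s2, s3, s4, s5}
read q: {s0, s1, s2, s3, s4, s5}
read q: {s0, s1, s2, s3, s4, s5}
read q: {s0, s1, s2, s3, s4, s5}
Final reachable set {s0, s1, s2, s3, s4, s5} has 6 states.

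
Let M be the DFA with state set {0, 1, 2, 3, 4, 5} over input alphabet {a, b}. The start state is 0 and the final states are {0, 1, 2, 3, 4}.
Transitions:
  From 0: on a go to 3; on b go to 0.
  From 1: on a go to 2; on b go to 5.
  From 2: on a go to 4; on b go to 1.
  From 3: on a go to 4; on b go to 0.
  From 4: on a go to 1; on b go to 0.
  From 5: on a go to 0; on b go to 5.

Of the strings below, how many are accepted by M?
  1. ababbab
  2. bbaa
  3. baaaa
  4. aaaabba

4

ababbab: accepted
bbaa: accepted
baaaa: accepted
aaaabba: accepted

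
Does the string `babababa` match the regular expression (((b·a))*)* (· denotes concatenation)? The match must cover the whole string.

yes

Split into 4 pieces ba · ba · ba · ba; each matches ((b·a))*.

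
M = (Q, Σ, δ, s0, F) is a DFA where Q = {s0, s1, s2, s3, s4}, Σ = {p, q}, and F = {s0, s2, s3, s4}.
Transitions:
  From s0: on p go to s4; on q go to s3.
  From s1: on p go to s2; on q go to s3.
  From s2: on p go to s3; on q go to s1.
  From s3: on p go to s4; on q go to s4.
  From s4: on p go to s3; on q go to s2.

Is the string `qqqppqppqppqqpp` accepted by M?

accepted

s0 --q--> s3
s3 --q--> s4
s4 --q--> s2
s2 --p--> s3
s3 --p--> s4
s4 --q--> s2
s2 --p--> s3
s3 --p--> s4
s4 --q--> s2
s2 --p--> s3
s3 --p--> s4
s4 --q--> s2
s2 --q--> s1
s1 --p--> s2
s2 --p--> s3
End in state s3, which is an accepting state.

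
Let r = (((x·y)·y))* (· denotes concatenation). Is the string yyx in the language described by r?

no

yyx cannot be split into zero or more pieces each matching ((x·y)·y).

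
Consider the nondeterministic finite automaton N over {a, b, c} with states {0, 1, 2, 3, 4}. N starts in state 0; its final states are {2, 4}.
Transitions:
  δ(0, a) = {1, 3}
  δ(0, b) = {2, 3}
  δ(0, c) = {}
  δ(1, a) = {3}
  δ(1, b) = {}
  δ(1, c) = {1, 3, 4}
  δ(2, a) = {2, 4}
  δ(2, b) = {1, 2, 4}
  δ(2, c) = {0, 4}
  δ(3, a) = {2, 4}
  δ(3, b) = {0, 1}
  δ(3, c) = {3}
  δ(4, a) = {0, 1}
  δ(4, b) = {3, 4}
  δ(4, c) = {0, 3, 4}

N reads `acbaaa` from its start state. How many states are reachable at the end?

5

Start: {0}
read a: {1, 3}
read c: {1, 3, 4}
read b: {0, 1, 3, 4}
read a: {0, 1, 2, 3, 4}
read a: {0, 1, 2, 3, 4}
read a: {0, 1, 2, 3, 4}
Final reachable set {0, 1, 2, 3, 4} has 5 states.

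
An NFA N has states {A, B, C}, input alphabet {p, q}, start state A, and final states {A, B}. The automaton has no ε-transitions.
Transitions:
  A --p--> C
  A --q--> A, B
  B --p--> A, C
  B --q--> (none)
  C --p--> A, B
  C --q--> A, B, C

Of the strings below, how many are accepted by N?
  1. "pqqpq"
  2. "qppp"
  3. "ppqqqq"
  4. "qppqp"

4

"pqqpq": accepted
"qppp": accepted
"ppqqqq": accepted
"qppqp": accepted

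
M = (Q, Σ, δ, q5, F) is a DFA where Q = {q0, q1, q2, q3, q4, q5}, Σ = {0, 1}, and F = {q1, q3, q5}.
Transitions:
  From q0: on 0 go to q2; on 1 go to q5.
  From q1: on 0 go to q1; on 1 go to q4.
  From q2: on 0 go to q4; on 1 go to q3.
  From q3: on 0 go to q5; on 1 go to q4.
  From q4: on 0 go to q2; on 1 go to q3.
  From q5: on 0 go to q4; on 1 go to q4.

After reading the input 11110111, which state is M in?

q5 --1--> q4
q4 --1--> q3
q3 --1--> q4
q4 --1--> q3
q3 --0--> q5
q5 --1--> q4
q4 --1--> q3
q3 --1--> q4

q4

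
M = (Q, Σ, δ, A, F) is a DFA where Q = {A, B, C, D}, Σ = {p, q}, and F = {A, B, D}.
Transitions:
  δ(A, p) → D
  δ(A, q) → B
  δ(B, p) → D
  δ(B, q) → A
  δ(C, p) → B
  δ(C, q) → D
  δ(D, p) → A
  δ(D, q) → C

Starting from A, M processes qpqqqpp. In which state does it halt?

D

A --q--> B
B --p--> D
D --q--> C
C --q--> D
D --q--> C
C --p--> B
B --p--> D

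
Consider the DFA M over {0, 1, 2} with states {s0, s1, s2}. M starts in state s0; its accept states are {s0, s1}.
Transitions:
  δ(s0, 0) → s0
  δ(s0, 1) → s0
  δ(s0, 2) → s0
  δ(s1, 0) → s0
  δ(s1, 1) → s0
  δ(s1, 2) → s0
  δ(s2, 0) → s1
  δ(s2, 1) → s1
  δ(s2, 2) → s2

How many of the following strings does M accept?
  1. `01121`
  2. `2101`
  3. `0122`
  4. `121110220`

`01121`: accepted
`2101`: accepted
`0122`: accepted
`121110220`: accepted

4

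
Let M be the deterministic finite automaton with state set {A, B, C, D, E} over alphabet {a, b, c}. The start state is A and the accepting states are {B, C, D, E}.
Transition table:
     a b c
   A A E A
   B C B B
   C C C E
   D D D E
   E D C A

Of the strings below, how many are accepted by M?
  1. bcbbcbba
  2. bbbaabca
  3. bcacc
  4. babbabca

bcbbcbba: accepted
bbbaabca: accepted
bcacc: rejected
babbabca: accepted

3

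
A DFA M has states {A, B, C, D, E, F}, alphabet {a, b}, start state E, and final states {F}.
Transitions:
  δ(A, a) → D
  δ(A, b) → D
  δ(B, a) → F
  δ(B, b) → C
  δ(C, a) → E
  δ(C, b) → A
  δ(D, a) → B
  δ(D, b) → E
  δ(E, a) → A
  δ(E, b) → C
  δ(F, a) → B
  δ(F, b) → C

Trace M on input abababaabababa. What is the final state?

E --a--> A
A --b--> D
D --a--> B
B --b--> C
C --a--> E
E --b--> C
C --a--> E
E --a--> A
A --b--> D
D --a--> B
B --b--> C
C --a--> E
E --b--> C
C --a--> E

E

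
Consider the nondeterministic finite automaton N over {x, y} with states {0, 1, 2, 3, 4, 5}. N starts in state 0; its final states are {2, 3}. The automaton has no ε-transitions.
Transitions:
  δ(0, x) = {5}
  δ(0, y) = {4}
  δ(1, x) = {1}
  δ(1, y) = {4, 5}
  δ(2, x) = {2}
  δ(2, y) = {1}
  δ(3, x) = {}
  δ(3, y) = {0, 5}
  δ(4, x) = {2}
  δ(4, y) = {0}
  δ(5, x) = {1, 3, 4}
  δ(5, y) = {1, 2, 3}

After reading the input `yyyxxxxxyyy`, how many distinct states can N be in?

Start: {0}
read y: {4}
read y: {0}
read y: {4}
read x: {2}
read x: {2}
read x: {2}
read x: {2}
read x: {2}
read y: {1}
read y: {4, 5}
read y: {0, 1, 2, 3}
Final reachable set {0, 1, 2, 3} has 4 states.

4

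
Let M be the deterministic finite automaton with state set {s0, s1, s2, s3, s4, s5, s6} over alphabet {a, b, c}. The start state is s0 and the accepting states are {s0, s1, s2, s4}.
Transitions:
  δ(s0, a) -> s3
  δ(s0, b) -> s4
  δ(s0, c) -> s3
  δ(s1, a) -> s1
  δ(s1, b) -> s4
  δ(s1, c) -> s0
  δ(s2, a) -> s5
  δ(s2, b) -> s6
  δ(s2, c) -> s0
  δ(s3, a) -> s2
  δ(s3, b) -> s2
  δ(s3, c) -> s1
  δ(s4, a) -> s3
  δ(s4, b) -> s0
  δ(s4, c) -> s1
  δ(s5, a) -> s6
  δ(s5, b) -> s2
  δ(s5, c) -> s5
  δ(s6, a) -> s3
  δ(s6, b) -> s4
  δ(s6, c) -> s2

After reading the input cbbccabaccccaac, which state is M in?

s1

s0 --c--> s3
s3 --b--> s2
s2 --b--> s6
s6 --c--> s2
s2 --c--> s0
s0 --a--> s3
s3 --b--> s2
s2 --a--> s5
s5 --c--> s5
s5 --c--> s5
s5 --c--> s5
s5 --c--> s5
s5 --a--> s6
s6 --a--> s3
s3 --c--> s1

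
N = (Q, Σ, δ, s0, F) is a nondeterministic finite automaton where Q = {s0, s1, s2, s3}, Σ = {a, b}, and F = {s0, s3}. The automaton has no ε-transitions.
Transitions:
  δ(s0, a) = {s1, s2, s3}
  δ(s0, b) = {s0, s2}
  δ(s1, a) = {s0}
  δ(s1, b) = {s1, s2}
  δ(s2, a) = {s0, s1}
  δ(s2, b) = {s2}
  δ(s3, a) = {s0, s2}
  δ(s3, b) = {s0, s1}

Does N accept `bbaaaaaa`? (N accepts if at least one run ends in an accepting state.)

accepted

Start: {s0}
read b: {s0, s2}
read b: {s0, s2}
read a: {s0, s1, s2, s3}
read a: {s0, s1, s2, s3}
read a: {s0, s1, s2, s3}
read a: {s0, s1, s2, s3}
read a: {s0, s1, s2, s3}
read a: {s0, s1, s2, s3}
Reachable ∩ accepting = {s0, s3} — nonempty.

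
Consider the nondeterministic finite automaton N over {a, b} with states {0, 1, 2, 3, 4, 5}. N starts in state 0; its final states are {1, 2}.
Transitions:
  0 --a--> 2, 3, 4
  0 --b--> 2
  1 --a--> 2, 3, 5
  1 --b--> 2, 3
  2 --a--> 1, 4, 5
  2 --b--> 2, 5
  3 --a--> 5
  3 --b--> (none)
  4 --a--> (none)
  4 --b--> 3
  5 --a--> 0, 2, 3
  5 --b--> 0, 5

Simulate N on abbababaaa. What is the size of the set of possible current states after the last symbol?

Start: {0}
read a: {2, 3, 4}
read b: {2, 3, 5}
read b: {0, 2, 5}
read a: {0, 1, 2, 3, 4, 5}
read b: {0, 2, 3, 5}
read a: {0, 1, 2, 3, 4, 5}
read b: {0, 2, 3, 5}
read a: {0, 1, 2, 3, 4, 5}
read a: {0, 1, 2, 3, 4, 5}
read a: {0, 1, 2, 3, 4, 5}
Final reachable set {0, 1, 2, 3, 4, 5} has 6 states.

6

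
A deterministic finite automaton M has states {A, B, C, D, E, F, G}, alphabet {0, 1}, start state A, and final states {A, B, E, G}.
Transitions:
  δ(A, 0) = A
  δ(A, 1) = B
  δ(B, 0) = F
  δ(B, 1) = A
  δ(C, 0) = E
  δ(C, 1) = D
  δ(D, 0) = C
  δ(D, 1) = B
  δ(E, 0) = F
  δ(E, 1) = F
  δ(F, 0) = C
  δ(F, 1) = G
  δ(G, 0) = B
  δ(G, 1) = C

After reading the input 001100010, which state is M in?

F

A --0--> A
A --0--> A
A --1--> B
B --1--> A
A --0--> A
A --0--> A
A --0--> A
A --1--> B
B --0--> F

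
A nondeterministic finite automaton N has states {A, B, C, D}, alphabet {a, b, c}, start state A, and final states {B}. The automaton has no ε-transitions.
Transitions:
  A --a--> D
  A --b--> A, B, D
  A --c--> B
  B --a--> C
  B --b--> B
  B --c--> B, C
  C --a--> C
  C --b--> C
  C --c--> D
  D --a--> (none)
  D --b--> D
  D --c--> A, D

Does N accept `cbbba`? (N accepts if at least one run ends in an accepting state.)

rejected

Start: {A}
read c: {B}
read b: {B}
read b: {B}
read b: {B}
read a: {C}
Reachable ∩ accepting = {} — empty.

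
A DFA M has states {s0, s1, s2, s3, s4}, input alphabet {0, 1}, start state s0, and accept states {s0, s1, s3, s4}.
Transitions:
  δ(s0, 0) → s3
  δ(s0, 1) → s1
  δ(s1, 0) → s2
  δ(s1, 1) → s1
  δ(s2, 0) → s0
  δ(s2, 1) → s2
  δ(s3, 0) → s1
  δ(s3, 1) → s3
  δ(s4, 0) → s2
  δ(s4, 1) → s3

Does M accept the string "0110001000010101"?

accepted

s0 --0--> s3
s3 --1--> s3
s3 --1--> s3
s3 --0--> s1
s1 --0--> s2
s2 --0--> s0
s0 --1--> s1
s1 --0--> s2
s2 --0--> s0
s0 --0--> s3
s3 --0--> s1
s1 --1--> s1
s1 --0--> s2
s2 --1--> s2
s2 --0--> s0
s0 --1--> s1
End in state s1, which is an accepting state.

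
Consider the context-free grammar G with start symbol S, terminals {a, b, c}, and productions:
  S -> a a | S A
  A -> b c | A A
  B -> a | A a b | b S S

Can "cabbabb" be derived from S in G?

no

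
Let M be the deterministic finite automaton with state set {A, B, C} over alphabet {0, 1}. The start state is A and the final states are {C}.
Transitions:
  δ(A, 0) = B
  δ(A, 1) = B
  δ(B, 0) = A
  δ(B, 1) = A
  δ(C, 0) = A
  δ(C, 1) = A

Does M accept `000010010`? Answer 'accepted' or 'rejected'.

A --0--> B
B --0--> A
A --0--> B
B --0--> A
A --1--> B
B --0--> A
A --0--> B
B --1--> A
A --0--> B
End in state B, which is not an accepting state.

rejected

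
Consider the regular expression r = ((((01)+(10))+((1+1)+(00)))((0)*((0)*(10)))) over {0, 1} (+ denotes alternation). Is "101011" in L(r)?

No split of 101011 into u·v has (((01)+(10))+((1+1)+(00))) matching u and ((0)*((0)*(10))) matching v.

no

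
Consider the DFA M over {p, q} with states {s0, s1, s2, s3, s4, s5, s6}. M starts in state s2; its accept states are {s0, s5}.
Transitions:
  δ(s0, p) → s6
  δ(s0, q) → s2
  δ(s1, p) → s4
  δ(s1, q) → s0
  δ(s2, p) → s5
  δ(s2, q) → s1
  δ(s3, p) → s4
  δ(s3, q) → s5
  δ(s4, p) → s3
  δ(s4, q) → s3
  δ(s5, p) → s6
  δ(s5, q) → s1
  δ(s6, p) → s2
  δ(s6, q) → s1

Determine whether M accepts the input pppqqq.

rejected

s2 --p--> s5
s5 --p--> s6
s6 --p--> s2
s2 --q--> s1
s1 --q--> s0
s0 --q--> s2
End in state s2, which is not an accepting state.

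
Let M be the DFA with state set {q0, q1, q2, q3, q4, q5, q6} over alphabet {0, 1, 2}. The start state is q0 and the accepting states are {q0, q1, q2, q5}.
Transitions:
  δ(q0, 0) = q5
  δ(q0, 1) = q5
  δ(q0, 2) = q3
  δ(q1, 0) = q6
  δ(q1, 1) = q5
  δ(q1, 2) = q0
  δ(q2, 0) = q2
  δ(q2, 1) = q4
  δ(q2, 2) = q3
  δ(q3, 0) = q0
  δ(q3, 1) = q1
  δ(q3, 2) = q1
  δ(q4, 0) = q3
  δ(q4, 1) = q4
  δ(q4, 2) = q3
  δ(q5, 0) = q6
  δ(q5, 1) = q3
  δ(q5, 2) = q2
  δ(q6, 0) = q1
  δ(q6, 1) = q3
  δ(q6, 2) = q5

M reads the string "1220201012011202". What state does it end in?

q0 --1--> q5
q5 --2--> q2
q2 --2--> q3
q3 --0--> q0
q0 --2--> q3
q3 --0--> q0
q0 --1--> q5
q5 --0--> q6
q6 --1--> q3
q3 --2--> q1
q1 --0--> q6
q6 --1--> q3
q3 --1--> q1
q1 --2--> q0
q0 --0--> q5
q5 --2--> q2

q2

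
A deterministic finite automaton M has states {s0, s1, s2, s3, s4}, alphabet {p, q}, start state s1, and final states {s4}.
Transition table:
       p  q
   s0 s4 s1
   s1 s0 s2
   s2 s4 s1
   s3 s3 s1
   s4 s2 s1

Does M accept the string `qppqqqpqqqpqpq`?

s1 --q--> s2
s2 --p--> s4
s4 --p--> s2
s2 --q--> s1
s1 --q--> s2
s2 --q--> s1
s1 --p--> s0
s0 --q--> s1
s1 --q--> s2
s2 --q--> s1
s1 --p--> s0
s0 --q--> s1
s1 --p--> s0
s0 --q--> s1
End in state s1, which is not an accepting state.

rejected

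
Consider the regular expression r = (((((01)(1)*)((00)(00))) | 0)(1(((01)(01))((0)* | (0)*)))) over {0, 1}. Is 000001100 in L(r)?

no

No split of 000001100 into u·v has ((((01)(1)*)((00)(00)))|0) matching u and (1(((01)(01))((0)*|(0)*))) matching v.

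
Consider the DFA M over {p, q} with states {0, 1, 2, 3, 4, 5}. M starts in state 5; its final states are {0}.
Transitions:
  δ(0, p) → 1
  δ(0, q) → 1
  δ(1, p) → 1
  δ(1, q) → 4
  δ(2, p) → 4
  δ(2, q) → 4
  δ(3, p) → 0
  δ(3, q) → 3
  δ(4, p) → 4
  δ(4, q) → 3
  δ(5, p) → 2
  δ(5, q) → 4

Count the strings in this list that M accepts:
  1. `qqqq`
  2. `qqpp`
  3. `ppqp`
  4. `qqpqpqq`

1

`qqqq`: rejected
`qqpp`: rejected
`ppqp`: accepted
`qqpqpqq`: rejected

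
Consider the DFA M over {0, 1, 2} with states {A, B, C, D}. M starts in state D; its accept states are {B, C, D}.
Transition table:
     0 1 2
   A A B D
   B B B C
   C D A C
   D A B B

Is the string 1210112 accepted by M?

accepted

D --1--> B
B --2--> C
C --1--> A
A --0--> A
A --1--> B
B --1--> B
B --2--> C
End in state C, which is an accepting state.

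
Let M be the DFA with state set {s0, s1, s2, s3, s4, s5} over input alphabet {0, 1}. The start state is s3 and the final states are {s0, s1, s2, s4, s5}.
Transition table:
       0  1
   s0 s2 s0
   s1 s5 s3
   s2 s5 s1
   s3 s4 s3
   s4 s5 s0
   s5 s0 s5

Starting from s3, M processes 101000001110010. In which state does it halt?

s5

s3 --1--> s3
s3 --0--> s4
s4 --1--> s0
s0 --0--> s2
s2 --0--> s5
s5 --0--> s0
s0 --0--> s2
s2 --0--> s5
s5 --1--> s5
s5 --1--> s5
s5 --1--> s5
s5 --0--> s0
s0 --0--> s2
s2 --1--> s1
s1 --0--> s5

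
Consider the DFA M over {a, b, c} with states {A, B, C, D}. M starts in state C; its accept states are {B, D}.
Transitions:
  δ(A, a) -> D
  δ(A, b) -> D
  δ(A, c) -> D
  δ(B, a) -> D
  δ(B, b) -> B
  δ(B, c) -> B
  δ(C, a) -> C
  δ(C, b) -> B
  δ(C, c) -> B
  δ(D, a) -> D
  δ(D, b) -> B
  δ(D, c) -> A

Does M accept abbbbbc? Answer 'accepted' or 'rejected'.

C --a--> C
C --b--> B
B --b--> B
B --b--> B
B --b--> B
B --b--> B
B --c--> B
End in state B, which is an accepting state.

accepted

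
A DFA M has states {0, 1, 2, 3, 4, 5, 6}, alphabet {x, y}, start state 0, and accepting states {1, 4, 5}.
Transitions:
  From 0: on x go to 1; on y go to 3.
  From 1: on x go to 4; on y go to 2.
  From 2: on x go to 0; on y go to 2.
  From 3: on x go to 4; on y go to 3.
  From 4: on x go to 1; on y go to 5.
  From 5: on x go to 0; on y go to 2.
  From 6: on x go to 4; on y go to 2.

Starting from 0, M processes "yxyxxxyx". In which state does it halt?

0

0 --y--> 3
3 --x--> 4
4 --y--> 5
5 --x--> 0
0 --x--> 1
1 --x--> 4
4 --y--> 5
5 --x--> 0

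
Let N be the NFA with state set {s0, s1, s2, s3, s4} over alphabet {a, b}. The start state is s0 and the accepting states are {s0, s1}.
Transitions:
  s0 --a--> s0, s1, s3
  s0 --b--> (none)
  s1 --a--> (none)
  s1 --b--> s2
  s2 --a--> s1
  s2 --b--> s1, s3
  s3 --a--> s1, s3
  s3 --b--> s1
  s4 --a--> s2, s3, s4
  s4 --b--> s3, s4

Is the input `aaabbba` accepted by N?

Start: {s0}
read a: {s0, s1, s3}
read a: {s0, s1, s3}
read a: {s0, s1, s3}
read b: {s1, s2}
read b: {s1, s2, s3}
read b: {s1, s2, s3}
read a: {s1, s3}
Reachable ∩ accepting = {s1} — nonempty.

accepted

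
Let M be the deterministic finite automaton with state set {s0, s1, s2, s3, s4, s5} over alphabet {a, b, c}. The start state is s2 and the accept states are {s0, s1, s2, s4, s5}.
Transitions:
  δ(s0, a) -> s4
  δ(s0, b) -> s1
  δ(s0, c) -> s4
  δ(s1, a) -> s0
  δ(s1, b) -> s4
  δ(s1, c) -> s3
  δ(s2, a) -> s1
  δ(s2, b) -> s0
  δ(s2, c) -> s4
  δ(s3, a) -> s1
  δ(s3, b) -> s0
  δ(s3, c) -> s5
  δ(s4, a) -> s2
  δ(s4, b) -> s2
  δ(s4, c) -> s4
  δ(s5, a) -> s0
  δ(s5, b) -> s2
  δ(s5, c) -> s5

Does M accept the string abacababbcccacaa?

s2 --a--> s1
s1 --b--> s4
s4 --a--> s2
s2 --c--> s4
s4 --a--> s2
s2 --b--> s0
s0 --a--> s4
s4 --b--> s2
s2 --b--> s0
s0 --c--> s4
s4 --c--> s4
s4 --c--> s4
s4 --a--> s2
s2 --c--> s4
s4 --a--> s2
s2 --a--> s1
End in state s1, which is an accepting state.

accepted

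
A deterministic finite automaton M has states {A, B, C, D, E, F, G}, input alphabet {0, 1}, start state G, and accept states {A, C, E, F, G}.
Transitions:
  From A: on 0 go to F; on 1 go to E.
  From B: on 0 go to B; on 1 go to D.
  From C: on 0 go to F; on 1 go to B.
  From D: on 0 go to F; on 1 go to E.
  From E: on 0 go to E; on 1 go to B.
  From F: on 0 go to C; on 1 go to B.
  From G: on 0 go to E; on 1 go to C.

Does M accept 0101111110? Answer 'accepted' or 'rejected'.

rejected

G --0--> E
E --1--> B
B --0--> B
B --1--> D
D --1--> E
E --1--> B
B --1--> D
D --1--> E
E --1--> B
B --0--> B
End in state B, which is not an accepting state.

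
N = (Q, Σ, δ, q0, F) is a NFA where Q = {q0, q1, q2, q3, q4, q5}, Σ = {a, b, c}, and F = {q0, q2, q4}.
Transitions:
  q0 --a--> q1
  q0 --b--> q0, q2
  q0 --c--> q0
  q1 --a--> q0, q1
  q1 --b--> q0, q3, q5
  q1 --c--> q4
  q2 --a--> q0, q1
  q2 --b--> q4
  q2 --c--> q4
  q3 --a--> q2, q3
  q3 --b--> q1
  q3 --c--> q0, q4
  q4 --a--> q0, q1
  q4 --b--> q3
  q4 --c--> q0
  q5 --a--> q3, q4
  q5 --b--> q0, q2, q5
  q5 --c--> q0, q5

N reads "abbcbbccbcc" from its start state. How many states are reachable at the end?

2

Start: {q0}
read a: {q1}
read b: {q0, q3, q5}
read b: {q0, q1, q2, q5}
read c: {q0, q4, q5}
read b: {q0, q2, q3, q5}
read b: {q0, q1, q2, q4, q5}
read c: {q0, q4, q5}
read c: {q0, q5}
read b: {q0, q2, q5}
read c: {q0, q4, q5}
read c: {q0, q5}
Final reachable set {q0, q5} has 2 states.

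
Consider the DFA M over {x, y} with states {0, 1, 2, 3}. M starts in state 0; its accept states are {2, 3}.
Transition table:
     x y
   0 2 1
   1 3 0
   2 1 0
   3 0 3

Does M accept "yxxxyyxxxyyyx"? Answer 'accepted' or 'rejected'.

0 --y--> 1
1 --x--> 3
3 --x--> 0
0 --x--> 2
2 --y--> 0
0 --y--> 1
1 --x--> 3
3 --x--> 0
0 --x--> 2
2 --y--> 0
0 --y--> 1
1 --y--> 0
0 --x--> 2
End in state 2, which is an accepting state.

accepted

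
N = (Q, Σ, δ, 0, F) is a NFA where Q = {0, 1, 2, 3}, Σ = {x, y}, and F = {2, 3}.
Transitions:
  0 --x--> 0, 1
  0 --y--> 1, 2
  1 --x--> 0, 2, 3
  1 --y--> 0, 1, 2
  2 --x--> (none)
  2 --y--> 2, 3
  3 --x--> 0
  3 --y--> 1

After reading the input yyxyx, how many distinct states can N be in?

Start: {0}
read y: {1, 2}
read y: {0, 1, 2, 3}
read x: {0, 1, 2, 3}
read y: {0, 1, 2, 3}
read x: {0, 1, 2, 3}
Final reachable set {0, 1, 2, 3} has 4 states.

4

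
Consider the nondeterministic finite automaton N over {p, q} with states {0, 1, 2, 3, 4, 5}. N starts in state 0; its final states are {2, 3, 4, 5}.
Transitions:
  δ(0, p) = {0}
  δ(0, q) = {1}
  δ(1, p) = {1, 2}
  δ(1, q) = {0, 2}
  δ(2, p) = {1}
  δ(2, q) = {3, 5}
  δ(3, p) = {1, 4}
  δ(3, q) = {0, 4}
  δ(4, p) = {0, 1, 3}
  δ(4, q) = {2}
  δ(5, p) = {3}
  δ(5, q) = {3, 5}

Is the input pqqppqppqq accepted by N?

accepted

Start: {0}
read p: {0}
read q: {1}
read q: {0, 2}
read p: {0, 1}
read p: {0, 1, 2}
read q: {0, 1, 2, 3, 5}
read p: {0, 1, 2, 3, 4}
read p: {0, 1, 2, 3, 4}
read q: {0, 1, 2, 3, 4, 5}
read q: {0, 1, 2, 3, 4, 5}
Reachable ∩ accepting = {2, 3, 4, 5} — nonempty.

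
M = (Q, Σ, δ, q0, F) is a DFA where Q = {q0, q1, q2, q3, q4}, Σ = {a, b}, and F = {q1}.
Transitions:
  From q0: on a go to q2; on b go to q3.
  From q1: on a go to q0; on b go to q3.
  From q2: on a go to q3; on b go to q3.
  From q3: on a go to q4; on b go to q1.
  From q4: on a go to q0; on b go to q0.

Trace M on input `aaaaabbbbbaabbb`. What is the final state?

q3

q0 --a--> q2
q2 --a--> q3
q3 --a--> q4
q4 --a--> q0
q0 --a--> q2
q2 --b--> q3
q3 --b--> q1
q1 --b--> q3
q3 --b--> q1
q1 --b--> q3
q3 --a--> q4
q4 --a--> q0
q0 --b--> q3
q3 --b--> q1
q1 --b--> q3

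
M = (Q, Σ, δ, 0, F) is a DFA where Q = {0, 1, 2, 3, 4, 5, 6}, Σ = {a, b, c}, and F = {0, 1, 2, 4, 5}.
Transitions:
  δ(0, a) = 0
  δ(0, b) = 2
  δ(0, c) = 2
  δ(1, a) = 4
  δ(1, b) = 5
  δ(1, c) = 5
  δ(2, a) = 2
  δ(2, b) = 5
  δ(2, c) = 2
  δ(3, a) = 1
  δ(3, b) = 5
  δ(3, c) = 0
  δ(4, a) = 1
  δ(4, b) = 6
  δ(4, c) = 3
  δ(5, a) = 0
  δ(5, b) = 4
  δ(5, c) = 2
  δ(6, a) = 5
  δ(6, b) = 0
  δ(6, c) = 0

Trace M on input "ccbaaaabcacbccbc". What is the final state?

2

0 --c--> 2
2 --c--> 2
2 --b--> 5
5 --a--> 0
0 --a--> 0
0 --a--> 0
0 --a--> 0
0 --b--> 2
2 --c--> 2
2 --a--> 2
2 --c--> 2
2 --b--> 5
5 --c--> 2
2 --c--> 2
2 --b--> 5
5 --c--> 2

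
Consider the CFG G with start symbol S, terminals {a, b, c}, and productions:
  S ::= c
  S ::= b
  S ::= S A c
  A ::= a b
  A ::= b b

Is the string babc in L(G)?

yes

S ⇒ SAc ⇒ bAc ⇒ babc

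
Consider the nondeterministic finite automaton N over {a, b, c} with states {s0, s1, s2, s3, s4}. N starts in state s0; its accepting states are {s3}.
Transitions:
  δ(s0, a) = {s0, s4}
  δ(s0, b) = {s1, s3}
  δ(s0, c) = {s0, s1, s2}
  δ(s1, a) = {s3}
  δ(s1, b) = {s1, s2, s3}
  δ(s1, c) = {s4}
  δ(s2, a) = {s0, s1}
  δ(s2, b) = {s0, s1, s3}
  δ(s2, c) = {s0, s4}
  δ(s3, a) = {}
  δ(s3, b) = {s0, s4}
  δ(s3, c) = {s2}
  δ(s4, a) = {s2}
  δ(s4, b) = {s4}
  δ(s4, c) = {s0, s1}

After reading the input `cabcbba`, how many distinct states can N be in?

Start: {s0}
read c: {s0, s1, s2}
read a: {s0, s1, s3, s4}
read b: {s0, s1, s2, s3, s4}
read c: {s0, s1, s2, s4}
read b: {s0, s1, s2, s3, s4}
read b: {s0, s1, s2, s3, s4}
read a: {s0, s1, s2, s3, s4}
Final reachable set {s0, s1, s2, s3, s4} has 5 states.

5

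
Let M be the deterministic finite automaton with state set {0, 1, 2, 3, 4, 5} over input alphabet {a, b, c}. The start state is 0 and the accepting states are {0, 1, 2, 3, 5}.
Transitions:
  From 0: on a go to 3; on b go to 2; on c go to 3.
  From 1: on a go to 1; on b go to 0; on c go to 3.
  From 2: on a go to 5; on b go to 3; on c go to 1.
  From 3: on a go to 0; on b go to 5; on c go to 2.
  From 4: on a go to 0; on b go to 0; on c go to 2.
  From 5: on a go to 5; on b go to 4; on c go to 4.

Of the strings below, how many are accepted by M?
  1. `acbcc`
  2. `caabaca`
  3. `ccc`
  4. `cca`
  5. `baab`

`acbcc`: accepted
`caabaca`: accepted
`ccc`: accepted
`cca`: accepted
`baab`: rejected

4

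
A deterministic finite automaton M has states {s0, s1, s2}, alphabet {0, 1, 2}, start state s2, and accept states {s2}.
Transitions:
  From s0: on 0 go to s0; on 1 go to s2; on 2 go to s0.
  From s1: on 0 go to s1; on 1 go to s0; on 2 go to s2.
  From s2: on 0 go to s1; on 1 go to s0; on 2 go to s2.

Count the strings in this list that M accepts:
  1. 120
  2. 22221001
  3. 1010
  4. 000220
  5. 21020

120: rejected
22221001: accepted
1010: rejected
000220: rejected
21020: rejected

1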